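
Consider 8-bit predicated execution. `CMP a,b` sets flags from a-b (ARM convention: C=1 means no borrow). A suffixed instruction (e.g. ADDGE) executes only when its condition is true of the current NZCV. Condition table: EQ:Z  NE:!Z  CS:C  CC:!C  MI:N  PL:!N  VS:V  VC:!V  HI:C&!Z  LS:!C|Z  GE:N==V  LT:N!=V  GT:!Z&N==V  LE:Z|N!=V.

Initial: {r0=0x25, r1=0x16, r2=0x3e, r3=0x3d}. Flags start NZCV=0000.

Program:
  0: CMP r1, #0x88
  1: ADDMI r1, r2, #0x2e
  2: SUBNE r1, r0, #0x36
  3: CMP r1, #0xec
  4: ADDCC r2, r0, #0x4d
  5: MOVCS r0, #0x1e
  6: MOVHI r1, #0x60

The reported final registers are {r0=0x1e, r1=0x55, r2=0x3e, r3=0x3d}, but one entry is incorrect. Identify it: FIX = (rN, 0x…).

0: ✓ CMP  NZCV=1001
1: ✓ ADDMI  r1←0x6c
2: ✓ SUBNE  r1←0xef
3: ✓ CMP  NZCV=0010
4: · ADDCC
5: ✓ MOVCS  r0←0x1e
6: ✓ MOVHI  r1←0x60

FIX = (r1, 0x60)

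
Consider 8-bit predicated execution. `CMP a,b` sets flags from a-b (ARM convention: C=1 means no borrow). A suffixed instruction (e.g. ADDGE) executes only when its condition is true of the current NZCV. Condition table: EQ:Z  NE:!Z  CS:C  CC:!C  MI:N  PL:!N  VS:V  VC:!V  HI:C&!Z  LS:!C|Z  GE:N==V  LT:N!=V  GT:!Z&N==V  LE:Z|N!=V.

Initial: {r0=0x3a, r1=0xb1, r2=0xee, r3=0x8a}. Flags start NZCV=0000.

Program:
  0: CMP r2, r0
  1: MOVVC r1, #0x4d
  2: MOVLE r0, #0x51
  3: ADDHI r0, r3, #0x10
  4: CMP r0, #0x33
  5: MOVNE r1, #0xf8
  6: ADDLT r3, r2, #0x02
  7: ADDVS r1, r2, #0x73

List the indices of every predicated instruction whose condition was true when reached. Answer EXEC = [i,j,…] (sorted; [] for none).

0: ✓ CMP  NZCV=1010
1: ✓ MOVVC  r1←0x4d
2: ✓ MOVLE  r0←0x51
3: ✓ ADDHI  r0←0x9a
4: ✓ CMP  NZCV=0011
5: ✓ MOVNE  r1←0xf8
6: ✓ ADDLT  r3←0xf0
7: ✓ ADDVS  r1←0x61

EXEC = [1,2,3,5,6,7]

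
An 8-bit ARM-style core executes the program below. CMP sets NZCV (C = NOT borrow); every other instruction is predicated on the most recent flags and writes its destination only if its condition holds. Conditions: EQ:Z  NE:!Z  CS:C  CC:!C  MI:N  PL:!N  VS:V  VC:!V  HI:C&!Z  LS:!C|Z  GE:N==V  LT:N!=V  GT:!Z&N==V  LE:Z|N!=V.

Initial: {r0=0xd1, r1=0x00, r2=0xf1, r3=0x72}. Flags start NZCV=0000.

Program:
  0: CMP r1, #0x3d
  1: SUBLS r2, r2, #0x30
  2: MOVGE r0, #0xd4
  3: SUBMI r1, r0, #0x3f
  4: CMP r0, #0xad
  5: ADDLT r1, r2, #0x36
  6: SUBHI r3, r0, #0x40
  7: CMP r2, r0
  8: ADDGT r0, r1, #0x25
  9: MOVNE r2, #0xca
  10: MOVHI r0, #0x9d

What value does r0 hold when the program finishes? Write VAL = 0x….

0: ✓ CMP  NZCV=1000
1: ✓ SUBLS  r2←0xc1
2: · MOVGE
3: ✓ SUBMI  r1←0x92
4: ✓ CMP  NZCV=0010
5: · ADDLT
6: ✓ SUBHI  r3←0x91
7: ✓ CMP  NZCV=1000
8: · ADDGT
9: ✓ MOVNE  r2←0xca
10: · MOVHI

VAL = 0xd1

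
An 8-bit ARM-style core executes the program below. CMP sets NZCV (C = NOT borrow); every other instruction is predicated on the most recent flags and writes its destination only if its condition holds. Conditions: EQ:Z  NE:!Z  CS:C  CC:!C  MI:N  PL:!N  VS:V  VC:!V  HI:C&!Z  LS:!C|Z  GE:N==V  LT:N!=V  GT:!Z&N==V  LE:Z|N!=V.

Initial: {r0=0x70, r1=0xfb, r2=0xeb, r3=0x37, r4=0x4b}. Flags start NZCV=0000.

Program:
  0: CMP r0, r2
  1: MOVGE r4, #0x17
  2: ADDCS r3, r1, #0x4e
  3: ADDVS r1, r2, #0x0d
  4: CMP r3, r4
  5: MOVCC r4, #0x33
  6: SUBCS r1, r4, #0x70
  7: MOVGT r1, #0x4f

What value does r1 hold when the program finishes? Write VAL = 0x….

VAL = 0x4f

[0] flags=1001 → (cmp)
[1] flags=1001 GE?T → r4=0x17
[2] flags=1001 CS?F → skip
[3] flags=1001 VS?T → r1=0xf8
[4] flags=0010 → (cmp)
[5] flags=0010 CC?F → skip
[6] flags=0010 CS?T → r1=0xa7
[7] flags=0010 GT?T → r1=0x4f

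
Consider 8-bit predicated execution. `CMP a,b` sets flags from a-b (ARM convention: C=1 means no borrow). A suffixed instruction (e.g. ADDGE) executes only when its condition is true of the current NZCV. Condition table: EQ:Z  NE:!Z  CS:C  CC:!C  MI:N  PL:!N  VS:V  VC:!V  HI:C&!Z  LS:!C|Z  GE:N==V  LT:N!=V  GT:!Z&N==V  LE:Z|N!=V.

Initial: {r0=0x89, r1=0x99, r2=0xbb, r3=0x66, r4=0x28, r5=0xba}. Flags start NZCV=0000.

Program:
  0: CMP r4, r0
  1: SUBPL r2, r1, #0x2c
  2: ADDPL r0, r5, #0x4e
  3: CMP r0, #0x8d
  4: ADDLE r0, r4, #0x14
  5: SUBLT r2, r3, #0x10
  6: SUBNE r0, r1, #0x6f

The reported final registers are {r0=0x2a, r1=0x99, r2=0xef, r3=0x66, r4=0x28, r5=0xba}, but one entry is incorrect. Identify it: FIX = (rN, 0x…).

[0] flags=1001 → (cmp)
[1] flags=1001 PL?F → skip
[2] flags=1001 PL?F → skip
[3] flags=1000 → (cmp)
[4] flags=1000 LE?T → r0=0x3c
[5] flags=1000 LT?T → r2=0x56
[6] flags=1000 NE?T → r0=0x2a

FIX = (r2, 0x56)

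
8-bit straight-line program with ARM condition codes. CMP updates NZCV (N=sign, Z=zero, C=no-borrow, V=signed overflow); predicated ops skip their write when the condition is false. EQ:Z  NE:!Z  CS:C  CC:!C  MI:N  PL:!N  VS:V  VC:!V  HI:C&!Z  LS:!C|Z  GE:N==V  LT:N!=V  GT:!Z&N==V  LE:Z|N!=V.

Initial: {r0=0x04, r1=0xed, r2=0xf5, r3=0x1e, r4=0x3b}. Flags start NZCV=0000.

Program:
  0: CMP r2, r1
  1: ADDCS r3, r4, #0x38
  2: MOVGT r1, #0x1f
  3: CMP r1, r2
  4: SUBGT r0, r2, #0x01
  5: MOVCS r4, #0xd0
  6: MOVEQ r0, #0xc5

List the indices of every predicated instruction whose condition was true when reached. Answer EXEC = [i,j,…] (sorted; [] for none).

0: ✓ CMP  NZCV=0010
1: ✓ ADDCS  r3←0x73
2: ✓ MOVGT  r1←0x1f
3: ✓ CMP  NZCV=0000
4: ✓ SUBGT  r0←0xf4
5: · MOVCS
6: · MOVEQ

EXEC = [1,2,4]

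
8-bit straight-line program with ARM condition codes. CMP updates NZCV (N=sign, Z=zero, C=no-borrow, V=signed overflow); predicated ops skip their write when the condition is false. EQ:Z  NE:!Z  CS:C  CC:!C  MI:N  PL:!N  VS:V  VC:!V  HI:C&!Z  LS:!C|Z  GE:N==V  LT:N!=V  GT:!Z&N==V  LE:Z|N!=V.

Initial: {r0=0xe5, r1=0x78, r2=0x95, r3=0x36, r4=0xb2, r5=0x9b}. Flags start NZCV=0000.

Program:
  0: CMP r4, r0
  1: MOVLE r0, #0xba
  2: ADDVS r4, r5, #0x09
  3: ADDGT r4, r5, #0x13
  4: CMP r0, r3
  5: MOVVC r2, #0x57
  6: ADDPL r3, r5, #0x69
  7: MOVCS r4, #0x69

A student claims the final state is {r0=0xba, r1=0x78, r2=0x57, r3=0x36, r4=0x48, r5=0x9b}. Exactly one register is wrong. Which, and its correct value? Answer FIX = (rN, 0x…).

FIX = (r4, 0x69)

[0] flags=1000 → (cmp)
[1] flags=1000 LE?T → r0=0xba
[2] flags=1000 VS?F → skip
[3] flags=1000 GT?F → skip
[4] flags=1010 → (cmp)
[5] flags=1010 VC?T → r2=0x57
[6] flags=1010 PL?F → skip
[7] flags=1010 CS?T → r4=0x69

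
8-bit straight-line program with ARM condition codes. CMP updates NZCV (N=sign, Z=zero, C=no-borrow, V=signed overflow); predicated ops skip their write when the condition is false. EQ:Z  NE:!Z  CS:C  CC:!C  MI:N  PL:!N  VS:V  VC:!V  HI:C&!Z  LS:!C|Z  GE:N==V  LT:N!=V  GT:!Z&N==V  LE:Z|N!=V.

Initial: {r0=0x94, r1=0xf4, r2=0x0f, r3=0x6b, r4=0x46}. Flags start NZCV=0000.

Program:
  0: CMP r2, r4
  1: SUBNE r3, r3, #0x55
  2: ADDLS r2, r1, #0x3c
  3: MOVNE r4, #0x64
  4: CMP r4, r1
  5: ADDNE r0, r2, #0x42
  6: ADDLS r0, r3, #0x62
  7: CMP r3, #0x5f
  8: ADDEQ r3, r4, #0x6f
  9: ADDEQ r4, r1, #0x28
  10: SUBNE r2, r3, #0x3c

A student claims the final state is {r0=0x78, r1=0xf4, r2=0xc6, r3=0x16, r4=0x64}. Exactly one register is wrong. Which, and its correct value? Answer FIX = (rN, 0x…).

FIX = (r2, 0xda)

0: ✓ CMP  NZCV=1000
1: ✓ SUBNE  r3←0x16
2: ✓ ADDLS  r2←0x30
3: ✓ MOVNE  r4←0x64
4: ✓ CMP  NZCV=0000
5: ✓ ADDNE  r0←0x72
6: ✓ ADDLS  r0←0x78
7: ✓ CMP  NZCV=1000
8: · ADDEQ
9: · ADDEQ
10: ✓ SUBNE  r2←0xda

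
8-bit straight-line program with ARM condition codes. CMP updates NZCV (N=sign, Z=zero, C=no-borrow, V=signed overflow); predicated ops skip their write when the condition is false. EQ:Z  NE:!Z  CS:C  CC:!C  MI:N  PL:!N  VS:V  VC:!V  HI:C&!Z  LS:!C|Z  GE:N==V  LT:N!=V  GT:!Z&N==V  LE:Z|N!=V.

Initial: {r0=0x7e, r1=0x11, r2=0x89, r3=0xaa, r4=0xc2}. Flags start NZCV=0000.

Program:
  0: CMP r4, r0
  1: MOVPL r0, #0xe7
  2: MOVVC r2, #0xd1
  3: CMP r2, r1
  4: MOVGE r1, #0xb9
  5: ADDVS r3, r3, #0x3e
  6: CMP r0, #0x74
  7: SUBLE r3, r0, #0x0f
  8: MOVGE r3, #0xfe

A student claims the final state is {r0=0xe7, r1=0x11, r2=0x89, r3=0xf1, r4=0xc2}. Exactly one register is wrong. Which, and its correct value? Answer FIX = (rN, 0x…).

[0] flags=0011 → (cmp)
[1] flags=0011 PL?T → r0=0xe7
[2] flags=0011 VC?F → skip
[3] flags=0011 → (cmp)
[4] flags=0011 GE?F → skip
[5] flags=0011 VS?T → r3=0xe8
[6] flags=0011 → (cmp)
[7] flags=0011 LE?T → r3=0xd8
[8] flags=0011 GE?F → skip

FIX = (r3, 0xd8)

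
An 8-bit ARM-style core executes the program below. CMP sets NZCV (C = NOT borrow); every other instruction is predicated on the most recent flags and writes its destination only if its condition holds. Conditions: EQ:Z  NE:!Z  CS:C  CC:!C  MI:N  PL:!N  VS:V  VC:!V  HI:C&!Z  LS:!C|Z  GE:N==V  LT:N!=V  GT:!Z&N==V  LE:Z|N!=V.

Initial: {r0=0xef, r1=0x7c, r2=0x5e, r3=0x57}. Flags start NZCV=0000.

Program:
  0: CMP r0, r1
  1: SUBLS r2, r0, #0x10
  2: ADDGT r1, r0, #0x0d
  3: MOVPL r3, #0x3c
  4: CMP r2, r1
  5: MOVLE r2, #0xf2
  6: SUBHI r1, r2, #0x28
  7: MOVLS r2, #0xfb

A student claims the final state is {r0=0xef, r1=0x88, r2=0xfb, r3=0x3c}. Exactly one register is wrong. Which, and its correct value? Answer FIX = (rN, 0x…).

0: ✓ CMP  NZCV=0011
1: · SUBLS
2: · ADDGT
3: ✓ MOVPL  r3←0x3c
4: ✓ CMP  NZCV=1000
5: ✓ MOVLE  r2←0xf2
6: · SUBHI
7: ✓ MOVLS  r2←0xfb

FIX = (r1, 0x7c)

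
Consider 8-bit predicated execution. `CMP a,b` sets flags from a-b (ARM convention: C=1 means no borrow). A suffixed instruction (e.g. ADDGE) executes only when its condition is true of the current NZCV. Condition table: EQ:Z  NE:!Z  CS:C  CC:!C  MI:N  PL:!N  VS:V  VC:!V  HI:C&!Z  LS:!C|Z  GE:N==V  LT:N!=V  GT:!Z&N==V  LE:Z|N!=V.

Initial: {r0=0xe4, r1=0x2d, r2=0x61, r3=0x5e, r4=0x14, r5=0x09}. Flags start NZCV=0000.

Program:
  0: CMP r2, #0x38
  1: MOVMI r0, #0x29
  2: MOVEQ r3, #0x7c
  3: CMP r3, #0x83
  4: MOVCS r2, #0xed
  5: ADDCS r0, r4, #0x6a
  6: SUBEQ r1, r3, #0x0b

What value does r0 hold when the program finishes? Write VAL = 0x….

[0] flags=0010 → (cmp)
[1] flags=0010 MI?F → skip
[2] flags=0010 EQ?F → skip
[3] flags=1001 → (cmp)
[4] flags=1001 CS?F → skip
[5] flags=1001 CS?F → skip
[6] flags=1001 EQ?F → skip

VAL = 0xe4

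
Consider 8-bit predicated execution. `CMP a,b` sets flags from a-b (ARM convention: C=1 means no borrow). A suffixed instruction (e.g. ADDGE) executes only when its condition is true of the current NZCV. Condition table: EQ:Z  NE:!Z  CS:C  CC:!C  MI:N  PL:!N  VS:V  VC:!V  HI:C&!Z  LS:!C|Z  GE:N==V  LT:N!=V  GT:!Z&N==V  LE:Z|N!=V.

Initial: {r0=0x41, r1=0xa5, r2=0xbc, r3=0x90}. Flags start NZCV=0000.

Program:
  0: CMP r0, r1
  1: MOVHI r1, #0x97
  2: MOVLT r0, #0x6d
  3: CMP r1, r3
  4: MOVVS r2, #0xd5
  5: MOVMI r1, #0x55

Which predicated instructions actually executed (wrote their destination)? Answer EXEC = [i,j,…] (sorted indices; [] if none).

0: ✓ CMP  NZCV=1001
1: · MOVHI
2: · MOVLT
3: ✓ CMP  NZCV=0010
4: · MOVVS
5: · MOVMI

EXEC = []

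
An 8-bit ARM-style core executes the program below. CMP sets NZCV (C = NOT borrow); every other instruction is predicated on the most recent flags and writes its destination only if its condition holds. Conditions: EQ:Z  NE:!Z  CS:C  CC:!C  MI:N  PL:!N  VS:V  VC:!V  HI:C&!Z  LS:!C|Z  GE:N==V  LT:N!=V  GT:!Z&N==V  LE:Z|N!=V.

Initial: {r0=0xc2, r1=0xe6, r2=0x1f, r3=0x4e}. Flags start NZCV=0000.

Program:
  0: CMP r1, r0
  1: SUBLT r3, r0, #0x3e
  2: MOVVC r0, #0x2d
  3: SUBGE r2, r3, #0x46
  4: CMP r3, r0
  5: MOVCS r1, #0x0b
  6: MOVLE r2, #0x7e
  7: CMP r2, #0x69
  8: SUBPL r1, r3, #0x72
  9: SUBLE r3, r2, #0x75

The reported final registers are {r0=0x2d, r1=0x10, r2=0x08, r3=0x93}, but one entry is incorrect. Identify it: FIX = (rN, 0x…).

FIX = (r1, 0x0b)

0: ✓ CMP  NZCV=0010
1: · SUBLT
2: ✓ MOVVC  r0←0x2d
3: ✓ SUBGE  r2←0x08
4: ✓ CMP  NZCV=0010
5: ✓ MOVCS  r1←0x0b
6: · MOVLE
7: ✓ CMP  NZCV=1000
8: · SUBPL
9: ✓ SUBLE  r3←0x93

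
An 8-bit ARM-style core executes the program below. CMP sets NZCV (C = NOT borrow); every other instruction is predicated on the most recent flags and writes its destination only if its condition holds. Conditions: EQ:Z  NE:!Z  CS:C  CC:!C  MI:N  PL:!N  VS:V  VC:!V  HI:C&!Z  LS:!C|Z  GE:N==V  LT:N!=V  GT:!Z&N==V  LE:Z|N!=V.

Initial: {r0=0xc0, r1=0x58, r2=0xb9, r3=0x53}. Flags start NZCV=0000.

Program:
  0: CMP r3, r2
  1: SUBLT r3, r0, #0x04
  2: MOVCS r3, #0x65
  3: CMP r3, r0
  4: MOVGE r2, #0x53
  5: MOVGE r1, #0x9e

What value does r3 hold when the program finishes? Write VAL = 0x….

VAL = 0x53

0: ✓ CMP  NZCV=1001
1: · SUBLT
2: · MOVCS
3: ✓ CMP  NZCV=1001
4: ✓ MOVGE  r2←0x53
5: ✓ MOVGE  r1←0x9e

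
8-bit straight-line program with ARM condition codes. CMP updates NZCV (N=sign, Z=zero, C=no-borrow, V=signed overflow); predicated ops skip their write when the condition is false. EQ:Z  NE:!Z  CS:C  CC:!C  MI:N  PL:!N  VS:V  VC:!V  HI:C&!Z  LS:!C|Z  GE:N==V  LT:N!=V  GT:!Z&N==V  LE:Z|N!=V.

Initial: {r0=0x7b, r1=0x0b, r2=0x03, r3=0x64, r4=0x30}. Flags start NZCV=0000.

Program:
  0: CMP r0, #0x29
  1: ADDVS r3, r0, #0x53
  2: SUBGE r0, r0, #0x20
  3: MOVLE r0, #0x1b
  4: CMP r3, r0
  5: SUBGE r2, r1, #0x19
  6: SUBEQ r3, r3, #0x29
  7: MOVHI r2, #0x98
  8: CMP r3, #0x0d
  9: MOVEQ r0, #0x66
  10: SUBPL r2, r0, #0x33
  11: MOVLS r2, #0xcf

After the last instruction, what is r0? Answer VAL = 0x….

VAL = 0x5b

[0] flags=0010 → (cmp)
[1] flags=0010 VS?F → skip
[2] flags=0010 GE?T → r0=0x5b
[3] flags=0010 LE?F → skip
[4] flags=0010 → (cmp)
[5] flags=0010 GE?T → r2=0xf2
[6] flags=0010 EQ?F → skip
[7] flags=0010 HI?T → r2=0x98
[8] flags=0010 → (cmp)
[9] flags=0010 EQ?F → skip
[10] flags=0010 PL?T → r2=0x28
[11] flags=0010 LS?F → skip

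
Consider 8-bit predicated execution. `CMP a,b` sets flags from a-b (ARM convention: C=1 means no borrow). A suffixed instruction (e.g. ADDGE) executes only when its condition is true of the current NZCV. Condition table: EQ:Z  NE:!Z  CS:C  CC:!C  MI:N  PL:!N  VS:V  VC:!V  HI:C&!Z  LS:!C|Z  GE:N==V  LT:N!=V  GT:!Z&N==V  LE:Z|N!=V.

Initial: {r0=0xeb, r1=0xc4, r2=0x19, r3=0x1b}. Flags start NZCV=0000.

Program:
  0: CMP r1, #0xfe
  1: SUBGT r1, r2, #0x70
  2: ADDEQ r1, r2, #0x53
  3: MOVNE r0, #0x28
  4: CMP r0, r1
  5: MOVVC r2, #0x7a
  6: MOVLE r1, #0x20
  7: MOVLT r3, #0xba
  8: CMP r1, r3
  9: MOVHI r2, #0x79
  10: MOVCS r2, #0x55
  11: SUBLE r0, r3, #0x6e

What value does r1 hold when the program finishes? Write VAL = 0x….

VAL = 0xc4

[0] flags=1000 → (cmp)
[1] flags=1000 GT?F → skip
[2] flags=1000 EQ?F → skip
[3] flags=1000 NE?T → r0=0x28
[4] flags=0000 → (cmp)
[5] flags=0000 VC?T → r2=0x7a
[6] flags=0000 LE?F → skip
[7] flags=0000 LT?F → skip
[8] flags=1010 → (cmp)
[9] flags=1010 HI?T → r2=0x79
[10] flags=1010 CS?T → r2=0x55
[11] flags=1010 LE?T → r0=0xad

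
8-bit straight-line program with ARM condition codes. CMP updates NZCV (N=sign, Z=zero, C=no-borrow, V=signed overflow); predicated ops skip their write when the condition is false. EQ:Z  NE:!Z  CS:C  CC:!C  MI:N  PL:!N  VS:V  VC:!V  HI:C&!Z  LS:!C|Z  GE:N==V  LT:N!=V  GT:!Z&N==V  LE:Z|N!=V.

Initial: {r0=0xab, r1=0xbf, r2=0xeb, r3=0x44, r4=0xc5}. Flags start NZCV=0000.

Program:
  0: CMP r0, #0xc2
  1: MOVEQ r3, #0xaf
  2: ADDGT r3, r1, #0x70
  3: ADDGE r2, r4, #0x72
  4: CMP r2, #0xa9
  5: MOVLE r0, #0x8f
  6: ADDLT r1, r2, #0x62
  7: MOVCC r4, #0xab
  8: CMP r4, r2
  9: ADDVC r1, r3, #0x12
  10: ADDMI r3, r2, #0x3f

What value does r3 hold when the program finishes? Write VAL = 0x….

0: ✓ CMP  NZCV=1000
1: · MOVEQ
2: · ADDGT
3: · ADDGE
4: ✓ CMP  NZCV=0010
5: · MOVLE
6: · ADDLT
7: · MOVCC
8: ✓ CMP  NZCV=1000
9: ✓ ADDVC  r1←0x56
10: ✓ ADDMI  r3←0x2a

VAL = 0x2a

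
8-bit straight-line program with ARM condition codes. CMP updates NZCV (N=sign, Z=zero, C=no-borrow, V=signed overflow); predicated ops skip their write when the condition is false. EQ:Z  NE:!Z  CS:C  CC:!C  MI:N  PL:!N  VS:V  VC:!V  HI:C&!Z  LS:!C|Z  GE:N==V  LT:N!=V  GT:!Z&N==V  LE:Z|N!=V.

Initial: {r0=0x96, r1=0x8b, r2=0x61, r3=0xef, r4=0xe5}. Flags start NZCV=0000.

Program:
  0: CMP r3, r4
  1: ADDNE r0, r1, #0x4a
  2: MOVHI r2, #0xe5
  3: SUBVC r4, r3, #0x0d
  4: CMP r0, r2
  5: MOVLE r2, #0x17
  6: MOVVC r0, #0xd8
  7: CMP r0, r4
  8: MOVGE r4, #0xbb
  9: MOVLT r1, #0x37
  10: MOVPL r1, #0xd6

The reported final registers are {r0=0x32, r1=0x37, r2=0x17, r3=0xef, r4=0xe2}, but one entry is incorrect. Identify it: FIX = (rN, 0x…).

[0] flags=0010 → (cmp)
[1] flags=0010 NE?T → r0=0xd5
[2] flags=0010 HI?T → r2=0xe5
[3] flags=0010 VC?T → r4=0xe2
[4] flags=1000 → (cmp)
[5] flags=1000 LE?T → r2=0x17
[6] flags=1000 VC?T → r0=0xd8
[7] flags=1000 → (cmp)
[8] flags=1000 GE?F → skip
[9] flags=1000 LT?T → r1=0x37
[10] flags=1000 PL?F → skip

FIX = (r0, 0xd8)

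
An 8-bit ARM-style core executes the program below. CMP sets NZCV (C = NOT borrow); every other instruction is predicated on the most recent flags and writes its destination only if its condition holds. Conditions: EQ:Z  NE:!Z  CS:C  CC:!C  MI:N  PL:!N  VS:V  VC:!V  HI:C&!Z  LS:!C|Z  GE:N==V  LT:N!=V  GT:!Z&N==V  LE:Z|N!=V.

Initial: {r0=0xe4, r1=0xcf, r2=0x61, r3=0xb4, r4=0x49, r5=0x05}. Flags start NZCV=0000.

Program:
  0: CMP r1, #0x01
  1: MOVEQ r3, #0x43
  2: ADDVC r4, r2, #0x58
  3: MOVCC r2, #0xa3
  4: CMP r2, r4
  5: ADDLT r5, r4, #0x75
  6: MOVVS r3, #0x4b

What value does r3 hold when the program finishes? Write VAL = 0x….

[0] flags=1010 → (cmp)
[1] flags=1010 EQ?F → skip
[2] flags=1010 VC?T → r4=0xb9
[3] flags=1010 CC?F → skip
[4] flags=1001 → (cmp)
[5] flags=1001 LT?F → skip
[6] flags=1001 VS?T → r3=0x4b

VAL = 0x4b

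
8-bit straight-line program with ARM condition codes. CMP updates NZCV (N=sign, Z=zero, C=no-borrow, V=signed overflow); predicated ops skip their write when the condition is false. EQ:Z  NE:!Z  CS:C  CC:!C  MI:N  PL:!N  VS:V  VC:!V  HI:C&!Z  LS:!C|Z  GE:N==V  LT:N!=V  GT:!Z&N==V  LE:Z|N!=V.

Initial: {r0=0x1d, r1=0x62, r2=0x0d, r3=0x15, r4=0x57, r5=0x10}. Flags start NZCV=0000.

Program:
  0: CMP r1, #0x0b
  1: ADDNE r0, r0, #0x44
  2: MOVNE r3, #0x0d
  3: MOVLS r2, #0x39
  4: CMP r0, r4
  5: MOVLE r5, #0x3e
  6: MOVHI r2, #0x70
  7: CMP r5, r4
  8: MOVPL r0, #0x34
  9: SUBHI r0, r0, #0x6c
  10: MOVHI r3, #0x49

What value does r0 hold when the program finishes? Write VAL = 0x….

VAL = 0x61

[0] flags=0010 → (cmp)
[1] flags=0010 NE?T → r0=0x61
[2] flags=0010 NE?T → r3=0x0d
[3] flags=0010 LS?F → skip
[4] flags=0010 → (cmp)
[5] flags=0010 LE?F → skip
[6] flags=0010 HI?T → r2=0x70
[7] flags=1000 → (cmp)
[8] flags=1000 PL?F → skip
[9] flags=1000 HI?F → skip
[10] flags=1000 HI?F → skip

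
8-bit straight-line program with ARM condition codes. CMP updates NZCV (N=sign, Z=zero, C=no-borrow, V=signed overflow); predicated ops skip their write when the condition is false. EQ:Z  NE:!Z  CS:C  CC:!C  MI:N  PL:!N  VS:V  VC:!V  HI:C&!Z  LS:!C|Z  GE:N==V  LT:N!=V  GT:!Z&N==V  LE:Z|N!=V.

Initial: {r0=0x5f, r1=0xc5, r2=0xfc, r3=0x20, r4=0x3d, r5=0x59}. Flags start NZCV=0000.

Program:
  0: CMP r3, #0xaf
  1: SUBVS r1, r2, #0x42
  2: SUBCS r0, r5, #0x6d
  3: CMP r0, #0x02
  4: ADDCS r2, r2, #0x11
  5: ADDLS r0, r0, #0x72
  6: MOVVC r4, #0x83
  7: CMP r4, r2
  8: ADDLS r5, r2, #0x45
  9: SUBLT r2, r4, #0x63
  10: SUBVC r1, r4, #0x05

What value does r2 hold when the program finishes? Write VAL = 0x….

[0] flags=0000 → (cmp)
[1] flags=0000 VS?F → skip
[2] flags=0000 CS?F → skip
[3] flags=0010 → (cmp)
[4] flags=0010 CS?T → r2=0x0d
[5] flags=0010 LS?F → skip
[6] flags=0010 VC?T → r4=0x83
[7] flags=0011 → (cmp)
[8] flags=0011 LS?F → skip
[9] flags=0011 LT?T → r2=0x20
[10] flags=0011 VC?F → skip

VAL = 0x20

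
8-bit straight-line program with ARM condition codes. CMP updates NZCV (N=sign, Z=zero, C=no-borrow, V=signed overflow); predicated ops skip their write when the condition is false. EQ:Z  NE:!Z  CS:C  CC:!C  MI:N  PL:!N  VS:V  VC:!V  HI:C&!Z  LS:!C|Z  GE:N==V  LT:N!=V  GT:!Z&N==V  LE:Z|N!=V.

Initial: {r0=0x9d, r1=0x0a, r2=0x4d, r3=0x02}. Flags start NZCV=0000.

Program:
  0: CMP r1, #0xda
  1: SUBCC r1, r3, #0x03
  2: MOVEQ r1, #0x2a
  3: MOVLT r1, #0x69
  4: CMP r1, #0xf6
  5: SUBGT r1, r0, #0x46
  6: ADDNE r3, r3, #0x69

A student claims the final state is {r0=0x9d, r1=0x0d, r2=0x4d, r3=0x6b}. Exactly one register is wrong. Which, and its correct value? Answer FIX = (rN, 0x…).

0: ✓ CMP  NZCV=0000
1: ✓ SUBCC  r1←0xff
2: · MOVEQ
3: · MOVLT
4: ✓ CMP  NZCV=0010
5: ✓ SUBGT  r1←0x57
6: ✓ ADDNE  r3←0x6b

FIX = (r1, 0x57)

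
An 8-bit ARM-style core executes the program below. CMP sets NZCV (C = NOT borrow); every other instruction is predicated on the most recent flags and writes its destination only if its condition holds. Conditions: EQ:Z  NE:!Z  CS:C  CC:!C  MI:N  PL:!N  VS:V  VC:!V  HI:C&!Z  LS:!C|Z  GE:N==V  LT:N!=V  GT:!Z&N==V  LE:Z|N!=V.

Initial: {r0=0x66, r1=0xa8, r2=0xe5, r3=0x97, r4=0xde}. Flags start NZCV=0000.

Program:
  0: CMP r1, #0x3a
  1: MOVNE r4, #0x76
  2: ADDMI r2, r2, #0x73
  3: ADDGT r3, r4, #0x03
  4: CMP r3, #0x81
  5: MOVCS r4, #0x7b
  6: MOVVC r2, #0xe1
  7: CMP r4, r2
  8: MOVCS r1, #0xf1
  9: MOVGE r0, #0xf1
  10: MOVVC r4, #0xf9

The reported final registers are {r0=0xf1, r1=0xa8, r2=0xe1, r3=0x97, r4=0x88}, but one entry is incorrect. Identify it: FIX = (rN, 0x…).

FIX = (r4, 0x7b)

0: ✓ CMP  NZCV=0011
1: ✓ MOVNE  r4←0x76
2: · ADDMI
3: · ADDGT
4: ✓ CMP  NZCV=0010
5: ✓ MOVCS  r4←0x7b
6: ✓ MOVVC  r2←0xe1
7: ✓ CMP  NZCV=1001
8: · MOVCS
9: ✓ MOVGE  r0←0xf1
10: · MOVVC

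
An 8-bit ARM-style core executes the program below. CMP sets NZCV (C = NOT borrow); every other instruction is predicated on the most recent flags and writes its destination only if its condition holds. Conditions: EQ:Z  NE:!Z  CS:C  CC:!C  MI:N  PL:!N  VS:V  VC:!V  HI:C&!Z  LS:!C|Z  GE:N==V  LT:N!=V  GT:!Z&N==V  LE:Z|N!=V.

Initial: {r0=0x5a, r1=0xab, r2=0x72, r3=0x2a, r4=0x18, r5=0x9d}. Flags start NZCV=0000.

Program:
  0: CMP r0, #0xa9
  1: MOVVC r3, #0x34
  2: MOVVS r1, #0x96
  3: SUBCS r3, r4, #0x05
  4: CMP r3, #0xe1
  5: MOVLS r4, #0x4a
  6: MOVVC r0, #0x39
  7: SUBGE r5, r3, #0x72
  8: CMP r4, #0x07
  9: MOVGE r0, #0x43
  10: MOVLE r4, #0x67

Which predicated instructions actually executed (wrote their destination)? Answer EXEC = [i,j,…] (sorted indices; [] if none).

EXEC = [2,5,6,7,9]

0: ✓ CMP  NZCV=1001
1: · MOVVC
2: ✓ MOVVS  r1←0x96
3: · SUBCS
4: ✓ CMP  NZCV=0000
5: ✓ MOVLS  r4←0x4a
6: ✓ MOVVC  r0←0x39
7: ✓ SUBGE  r5←0xb8
8: ✓ CMP  NZCV=0010
9: ✓ MOVGE  r0←0x43
10: · MOVLE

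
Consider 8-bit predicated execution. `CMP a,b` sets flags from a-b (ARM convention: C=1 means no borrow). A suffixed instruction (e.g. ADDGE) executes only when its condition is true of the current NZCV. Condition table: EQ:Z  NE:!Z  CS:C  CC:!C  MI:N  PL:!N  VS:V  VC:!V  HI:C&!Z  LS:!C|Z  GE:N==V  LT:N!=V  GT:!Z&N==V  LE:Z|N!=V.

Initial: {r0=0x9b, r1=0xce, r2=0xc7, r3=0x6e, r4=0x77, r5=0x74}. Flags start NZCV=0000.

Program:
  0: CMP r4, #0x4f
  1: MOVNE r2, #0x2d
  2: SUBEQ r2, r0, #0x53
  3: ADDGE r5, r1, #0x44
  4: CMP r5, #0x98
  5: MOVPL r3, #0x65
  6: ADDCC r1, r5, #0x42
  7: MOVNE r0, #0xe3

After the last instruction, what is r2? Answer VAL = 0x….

VAL = 0x2d

[0] flags=0010 → (cmp)
[1] flags=0010 NE?T → r2=0x2d
[2] flags=0010 EQ?F → skip
[3] flags=0010 GE?T → r5=0x12
[4] flags=0000 → (cmp)
[5] flags=0000 PL?T → r3=0x65
[6] flags=0000 CC?T → r1=0x54
[7] flags=0000 NE?T → r0=0xe3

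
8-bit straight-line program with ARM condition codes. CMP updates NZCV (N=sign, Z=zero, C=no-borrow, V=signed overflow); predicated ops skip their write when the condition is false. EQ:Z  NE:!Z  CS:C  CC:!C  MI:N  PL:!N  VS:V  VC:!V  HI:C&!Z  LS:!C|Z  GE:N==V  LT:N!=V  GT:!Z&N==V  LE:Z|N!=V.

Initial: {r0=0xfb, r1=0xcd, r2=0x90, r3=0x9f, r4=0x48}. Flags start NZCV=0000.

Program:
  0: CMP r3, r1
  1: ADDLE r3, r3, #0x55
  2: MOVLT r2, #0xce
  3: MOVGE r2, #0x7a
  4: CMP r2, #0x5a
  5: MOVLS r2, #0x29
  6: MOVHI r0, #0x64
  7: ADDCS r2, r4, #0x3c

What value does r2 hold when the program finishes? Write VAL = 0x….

[0] flags=1000 → (cmp)
[1] flags=1000 LE?T → r3=0xf4
[2] flags=1000 LT?T → r2=0xce
[3] flags=1000 GE?F → skip
[4] flags=0011 → (cmp)
[5] flags=0011 LS?F → skip
[6] flags=0011 HI?T → r0=0x64
[7] flags=0011 CS?T → r2=0x84

VAL = 0x84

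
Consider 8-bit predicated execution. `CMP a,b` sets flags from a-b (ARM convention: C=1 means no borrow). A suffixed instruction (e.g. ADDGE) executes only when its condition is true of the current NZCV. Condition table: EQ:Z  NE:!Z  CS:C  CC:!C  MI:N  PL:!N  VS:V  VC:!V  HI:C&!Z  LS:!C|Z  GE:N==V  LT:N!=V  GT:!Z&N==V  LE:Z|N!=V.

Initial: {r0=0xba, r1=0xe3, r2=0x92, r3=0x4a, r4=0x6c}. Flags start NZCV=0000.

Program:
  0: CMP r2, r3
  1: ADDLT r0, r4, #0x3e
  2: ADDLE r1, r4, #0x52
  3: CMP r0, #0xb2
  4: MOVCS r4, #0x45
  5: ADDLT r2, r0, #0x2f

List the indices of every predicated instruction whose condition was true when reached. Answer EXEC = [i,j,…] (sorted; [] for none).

EXEC = [1,2,5]

[0] flags=0011 → (cmp)
[1] flags=0011 LT?T → r0=0xaa
[2] flags=0011 LE?T → r1=0xbe
[3] flags=1000 → (cmp)
[4] flags=1000 CS?F → skip
[5] flags=1000 LT?T → r2=0xd9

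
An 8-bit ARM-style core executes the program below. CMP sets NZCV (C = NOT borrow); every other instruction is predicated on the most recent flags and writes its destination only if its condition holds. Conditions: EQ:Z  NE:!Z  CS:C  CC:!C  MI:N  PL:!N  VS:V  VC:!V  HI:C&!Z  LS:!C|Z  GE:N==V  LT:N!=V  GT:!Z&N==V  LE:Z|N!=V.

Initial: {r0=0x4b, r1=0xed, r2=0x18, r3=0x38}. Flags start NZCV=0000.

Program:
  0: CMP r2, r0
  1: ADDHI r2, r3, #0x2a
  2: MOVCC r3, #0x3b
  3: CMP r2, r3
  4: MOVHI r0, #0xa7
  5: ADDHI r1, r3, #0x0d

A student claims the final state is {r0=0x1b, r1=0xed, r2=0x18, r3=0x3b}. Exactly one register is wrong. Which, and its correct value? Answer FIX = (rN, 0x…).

FIX = (r0, 0x4b)

0: ✓ CMP  NZCV=1000
1: · ADDHI
2: ✓ MOVCC  r3←0x3b
3: ✓ CMP  NZCV=1000
4: · MOVHI
5: · ADDHI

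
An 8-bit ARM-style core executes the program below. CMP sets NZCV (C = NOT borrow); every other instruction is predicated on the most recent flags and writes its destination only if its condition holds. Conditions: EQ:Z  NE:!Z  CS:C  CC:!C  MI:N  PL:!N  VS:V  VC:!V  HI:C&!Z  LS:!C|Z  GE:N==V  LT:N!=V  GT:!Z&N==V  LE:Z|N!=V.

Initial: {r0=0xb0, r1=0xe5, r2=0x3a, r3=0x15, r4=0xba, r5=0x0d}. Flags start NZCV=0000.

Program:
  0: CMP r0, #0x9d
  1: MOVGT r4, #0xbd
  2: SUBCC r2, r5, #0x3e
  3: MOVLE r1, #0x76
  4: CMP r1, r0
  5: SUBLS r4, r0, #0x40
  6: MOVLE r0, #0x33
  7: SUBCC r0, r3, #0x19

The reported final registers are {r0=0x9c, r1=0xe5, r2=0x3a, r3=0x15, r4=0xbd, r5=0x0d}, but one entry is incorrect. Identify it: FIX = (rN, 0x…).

FIX = (r0, 0xb0)

0: ✓ CMP  NZCV=0010
1: ✓ MOVGT  r4←0xbd
2: · SUBCC
3: · MOVLE
4: ✓ CMP  NZCV=0010
5: · SUBLS
6: · MOVLE
7: · SUBCC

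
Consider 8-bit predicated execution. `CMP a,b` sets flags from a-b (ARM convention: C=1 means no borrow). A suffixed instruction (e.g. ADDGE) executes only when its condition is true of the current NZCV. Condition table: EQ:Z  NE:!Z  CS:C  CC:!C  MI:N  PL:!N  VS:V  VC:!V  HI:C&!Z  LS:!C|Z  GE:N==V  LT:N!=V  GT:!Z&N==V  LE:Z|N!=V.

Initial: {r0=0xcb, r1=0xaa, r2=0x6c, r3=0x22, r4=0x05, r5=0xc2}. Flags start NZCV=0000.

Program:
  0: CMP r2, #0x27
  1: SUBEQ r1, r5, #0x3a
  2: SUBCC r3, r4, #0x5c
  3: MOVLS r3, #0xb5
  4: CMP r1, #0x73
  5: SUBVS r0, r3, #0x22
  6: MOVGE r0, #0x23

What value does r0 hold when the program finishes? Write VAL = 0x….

VAL = 0x00

0: ✓ CMP  NZCV=0010
1: · SUBEQ
2: · SUBCC
3: · MOVLS
4: ✓ CMP  NZCV=0011
5: ✓ SUBVS  r0←0x00
6: · MOVGE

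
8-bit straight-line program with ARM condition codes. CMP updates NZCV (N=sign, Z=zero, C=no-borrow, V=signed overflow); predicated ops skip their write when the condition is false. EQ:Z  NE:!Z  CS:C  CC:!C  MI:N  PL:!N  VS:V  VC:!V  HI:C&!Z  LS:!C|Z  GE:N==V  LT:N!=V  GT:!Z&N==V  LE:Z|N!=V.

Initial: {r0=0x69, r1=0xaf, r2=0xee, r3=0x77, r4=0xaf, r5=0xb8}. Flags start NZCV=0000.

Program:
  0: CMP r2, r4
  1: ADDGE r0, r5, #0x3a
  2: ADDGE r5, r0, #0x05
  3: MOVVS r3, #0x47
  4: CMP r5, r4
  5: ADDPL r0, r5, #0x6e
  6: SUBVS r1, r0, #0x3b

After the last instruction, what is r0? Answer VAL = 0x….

[0] flags=0010 → (cmp)
[1] flags=0010 GE?T → r0=0xf2
[2] flags=0010 GE?T → r5=0xf7
[3] flags=0010 VS?F → skip
[4] flags=0010 → (cmp)
[5] flags=0010 PL?T → r0=0x65
[6] flags=0010 VS?F → skip

VAL = 0x65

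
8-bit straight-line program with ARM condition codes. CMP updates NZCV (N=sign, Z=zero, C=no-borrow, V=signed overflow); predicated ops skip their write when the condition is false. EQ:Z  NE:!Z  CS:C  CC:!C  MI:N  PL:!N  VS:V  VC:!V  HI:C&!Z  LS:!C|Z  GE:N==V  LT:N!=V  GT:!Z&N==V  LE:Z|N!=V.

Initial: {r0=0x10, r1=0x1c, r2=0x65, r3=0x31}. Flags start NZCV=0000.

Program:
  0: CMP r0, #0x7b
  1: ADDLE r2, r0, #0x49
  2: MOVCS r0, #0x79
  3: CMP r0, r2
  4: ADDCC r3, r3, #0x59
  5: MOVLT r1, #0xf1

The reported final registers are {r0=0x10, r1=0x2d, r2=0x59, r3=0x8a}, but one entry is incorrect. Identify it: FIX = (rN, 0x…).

FIX = (r1, 0xf1)

0: ✓ CMP  NZCV=1000
1: ✓ ADDLE  r2←0x59
2: · MOVCS
3: ✓ CMP  NZCV=1000
4: ✓ ADDCC  r3←0x8a
5: ✓ MOVLT  r1←0xf1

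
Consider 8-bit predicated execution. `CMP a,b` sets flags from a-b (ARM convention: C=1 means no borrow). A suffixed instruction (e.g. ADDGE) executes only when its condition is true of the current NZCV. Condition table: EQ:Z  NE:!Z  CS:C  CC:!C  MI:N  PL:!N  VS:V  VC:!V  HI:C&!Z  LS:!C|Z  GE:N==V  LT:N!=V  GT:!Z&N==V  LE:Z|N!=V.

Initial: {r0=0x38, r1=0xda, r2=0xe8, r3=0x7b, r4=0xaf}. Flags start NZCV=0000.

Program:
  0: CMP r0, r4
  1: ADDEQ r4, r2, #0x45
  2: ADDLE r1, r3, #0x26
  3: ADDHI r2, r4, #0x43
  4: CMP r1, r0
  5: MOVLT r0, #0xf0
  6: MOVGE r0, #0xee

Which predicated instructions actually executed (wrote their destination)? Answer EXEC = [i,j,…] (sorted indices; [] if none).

EXEC = [5]

[0] flags=1001 → (cmp)
[1] flags=1001 EQ?F → skip
[2] flags=1001 LE?F → skip
[3] flags=1001 HI?F → skip
[4] flags=1010 → (cmp)
[5] flags=1010 LT?T → r0=0xf0
[6] flags=1010 GE?F → skip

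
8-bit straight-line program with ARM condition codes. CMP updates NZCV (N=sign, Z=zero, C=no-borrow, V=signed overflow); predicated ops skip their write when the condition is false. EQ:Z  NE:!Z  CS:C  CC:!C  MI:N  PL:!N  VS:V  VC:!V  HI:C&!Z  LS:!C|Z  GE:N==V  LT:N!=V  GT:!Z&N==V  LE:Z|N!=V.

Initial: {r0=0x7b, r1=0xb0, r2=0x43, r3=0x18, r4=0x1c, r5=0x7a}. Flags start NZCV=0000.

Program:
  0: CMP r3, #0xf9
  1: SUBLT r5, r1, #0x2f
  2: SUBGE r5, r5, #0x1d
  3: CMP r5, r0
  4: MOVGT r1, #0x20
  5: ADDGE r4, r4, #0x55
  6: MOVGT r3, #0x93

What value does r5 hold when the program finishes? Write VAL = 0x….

VAL = 0x5d

[0] flags=0000 → (cmp)
[1] flags=0000 LT?F → skip
[2] flags=0000 GE?T → r5=0x5d
[3] flags=1000 → (cmp)
[4] flags=1000 GT?F → skip
[5] flags=1000 GE?F → skip
[6] flags=1000 GT?F → skip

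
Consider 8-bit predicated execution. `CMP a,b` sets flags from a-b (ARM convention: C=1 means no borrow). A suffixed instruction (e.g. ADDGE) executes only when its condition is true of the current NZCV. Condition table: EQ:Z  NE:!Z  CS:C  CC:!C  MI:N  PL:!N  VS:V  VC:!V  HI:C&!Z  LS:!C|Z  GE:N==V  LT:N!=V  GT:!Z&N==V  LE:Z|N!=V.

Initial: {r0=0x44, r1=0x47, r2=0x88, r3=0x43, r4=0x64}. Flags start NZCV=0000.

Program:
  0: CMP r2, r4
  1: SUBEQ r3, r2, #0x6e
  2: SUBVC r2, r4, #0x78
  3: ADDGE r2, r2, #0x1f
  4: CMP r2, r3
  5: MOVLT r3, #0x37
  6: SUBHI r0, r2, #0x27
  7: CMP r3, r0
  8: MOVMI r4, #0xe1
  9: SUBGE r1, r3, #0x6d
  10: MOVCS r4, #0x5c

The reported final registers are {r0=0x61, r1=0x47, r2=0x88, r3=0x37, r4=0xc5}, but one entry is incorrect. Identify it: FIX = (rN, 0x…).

FIX = (r4, 0xe1)

0: ✓ CMP  NZCV=0011
1: · SUBEQ
2: · SUBVC
3: · ADDGE
4: ✓ CMP  NZCV=0011
5: ✓ MOVLT  r3←0x37
6: ✓ SUBHI  r0←0x61
7: ✓ CMP  NZCV=1000
8: ✓ MOVMI  r4←0xe1
9: · SUBGE
10: · MOVCS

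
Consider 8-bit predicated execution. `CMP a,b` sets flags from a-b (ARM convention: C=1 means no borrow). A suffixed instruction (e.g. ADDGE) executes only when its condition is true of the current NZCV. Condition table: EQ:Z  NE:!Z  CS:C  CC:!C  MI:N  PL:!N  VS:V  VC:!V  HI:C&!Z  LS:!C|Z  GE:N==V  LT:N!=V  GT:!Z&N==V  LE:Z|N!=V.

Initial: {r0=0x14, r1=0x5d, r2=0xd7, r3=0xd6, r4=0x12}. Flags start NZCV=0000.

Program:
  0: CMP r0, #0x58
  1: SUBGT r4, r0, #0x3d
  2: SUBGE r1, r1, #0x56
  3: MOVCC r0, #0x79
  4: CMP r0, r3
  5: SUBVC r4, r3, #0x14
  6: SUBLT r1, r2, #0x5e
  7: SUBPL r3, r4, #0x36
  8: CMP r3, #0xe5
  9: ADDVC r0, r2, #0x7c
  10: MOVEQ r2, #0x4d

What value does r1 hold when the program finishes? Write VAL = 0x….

[0] flags=1000 → (cmp)
[1] flags=1000 GT?F → skip
[2] flags=1000 GE?F → skip
[3] flags=1000 CC?T → r0=0x79
[4] flags=1001 → (cmp)
[5] flags=1001 VC?F → skip
[6] flags=1001 LT?F → skip
[7] flags=1001 PL?F → skip
[8] flags=1000 → (cmp)
[9] flags=1000 VC?T → r0=0x53
[10] flags=1000 EQ?F → skip

VAL = 0x5d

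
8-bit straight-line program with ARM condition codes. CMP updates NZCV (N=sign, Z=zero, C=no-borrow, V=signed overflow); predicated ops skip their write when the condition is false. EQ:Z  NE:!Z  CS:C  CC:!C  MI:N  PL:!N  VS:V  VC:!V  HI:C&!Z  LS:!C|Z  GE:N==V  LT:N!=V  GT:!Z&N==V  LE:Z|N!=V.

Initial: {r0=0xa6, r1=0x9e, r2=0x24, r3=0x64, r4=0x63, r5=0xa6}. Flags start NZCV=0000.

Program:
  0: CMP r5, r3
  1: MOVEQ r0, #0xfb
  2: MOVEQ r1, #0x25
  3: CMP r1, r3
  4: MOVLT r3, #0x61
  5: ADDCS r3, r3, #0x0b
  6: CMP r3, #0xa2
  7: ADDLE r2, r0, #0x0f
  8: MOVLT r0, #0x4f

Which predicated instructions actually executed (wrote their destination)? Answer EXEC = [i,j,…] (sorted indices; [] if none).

EXEC = [4,5]

0: ✓ CMP  NZCV=0011
1: · MOVEQ
2: · MOVEQ
3: ✓ CMP  NZCV=0011
4: ✓ MOVLT  r3←0x61
5: ✓ ADDCS  r3←0x6c
6: ✓ CMP  NZCV=1001
7: · ADDLE
8: · MOVLT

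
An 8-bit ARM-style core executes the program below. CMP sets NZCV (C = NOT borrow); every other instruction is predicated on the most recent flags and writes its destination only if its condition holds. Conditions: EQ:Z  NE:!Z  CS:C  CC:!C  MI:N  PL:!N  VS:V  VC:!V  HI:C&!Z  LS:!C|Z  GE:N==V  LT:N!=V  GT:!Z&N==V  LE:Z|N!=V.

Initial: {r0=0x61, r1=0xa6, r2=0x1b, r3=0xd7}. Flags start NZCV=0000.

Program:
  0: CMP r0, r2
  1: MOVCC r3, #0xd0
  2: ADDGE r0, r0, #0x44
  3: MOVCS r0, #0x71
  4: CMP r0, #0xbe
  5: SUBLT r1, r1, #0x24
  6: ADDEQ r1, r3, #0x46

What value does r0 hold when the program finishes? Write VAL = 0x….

[0] flags=0010 → (cmp)
[1] flags=0010 CC?F → skip
[2] flags=0010 GE?T → r0=0xa5
[3] flags=0010 CS?T → r0=0x71
[4] flags=1001 → (cmp)
[5] flags=1001 LT?F → skip
[6] flags=1001 EQ?F → skip

VAL = 0x71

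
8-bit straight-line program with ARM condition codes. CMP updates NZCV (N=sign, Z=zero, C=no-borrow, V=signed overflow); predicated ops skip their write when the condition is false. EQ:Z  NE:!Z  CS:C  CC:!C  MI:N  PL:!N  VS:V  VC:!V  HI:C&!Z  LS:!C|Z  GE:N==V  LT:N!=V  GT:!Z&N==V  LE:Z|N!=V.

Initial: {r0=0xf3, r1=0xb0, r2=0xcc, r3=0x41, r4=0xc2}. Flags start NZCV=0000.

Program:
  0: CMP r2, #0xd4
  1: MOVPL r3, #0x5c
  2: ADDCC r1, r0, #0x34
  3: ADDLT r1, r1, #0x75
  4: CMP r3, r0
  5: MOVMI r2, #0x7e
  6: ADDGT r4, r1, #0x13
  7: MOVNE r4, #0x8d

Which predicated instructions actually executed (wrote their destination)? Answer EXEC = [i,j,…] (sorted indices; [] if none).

EXEC = [2,3,6,7]

0: ✓ CMP  NZCV=1000
1: · MOVPL
2: ✓ ADDCC  r1←0x27
3: ✓ ADDLT  r1←0x9c
4: ✓ CMP  NZCV=0000
5: · MOVMI
6: ✓ ADDGT  r4←0xaf
7: ✓ MOVNE  r4←0x8d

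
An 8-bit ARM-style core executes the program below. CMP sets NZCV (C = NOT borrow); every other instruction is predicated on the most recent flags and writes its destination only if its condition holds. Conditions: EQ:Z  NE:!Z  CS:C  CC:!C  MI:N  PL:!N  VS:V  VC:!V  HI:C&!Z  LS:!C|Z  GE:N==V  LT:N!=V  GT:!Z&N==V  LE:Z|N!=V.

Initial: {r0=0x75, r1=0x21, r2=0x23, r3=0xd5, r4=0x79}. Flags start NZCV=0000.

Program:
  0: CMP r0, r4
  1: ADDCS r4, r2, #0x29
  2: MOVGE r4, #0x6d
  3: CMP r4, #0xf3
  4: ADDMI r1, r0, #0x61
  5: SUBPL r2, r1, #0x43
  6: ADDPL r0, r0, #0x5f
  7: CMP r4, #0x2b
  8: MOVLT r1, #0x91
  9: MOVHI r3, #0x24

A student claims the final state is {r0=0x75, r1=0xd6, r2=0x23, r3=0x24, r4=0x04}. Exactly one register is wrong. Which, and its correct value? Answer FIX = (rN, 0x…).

0: ✓ CMP  NZCV=1000
1: · ADDCS
2: · MOVGE
3: ✓ CMP  NZCV=1001
4: ✓ ADDMI  r1←0xd6
5: · SUBPL
6: · ADDPL
7: ✓ CMP  NZCV=0010
8: · MOVLT
9: ✓ MOVHI  r3←0x24

FIX = (r4, 0x79)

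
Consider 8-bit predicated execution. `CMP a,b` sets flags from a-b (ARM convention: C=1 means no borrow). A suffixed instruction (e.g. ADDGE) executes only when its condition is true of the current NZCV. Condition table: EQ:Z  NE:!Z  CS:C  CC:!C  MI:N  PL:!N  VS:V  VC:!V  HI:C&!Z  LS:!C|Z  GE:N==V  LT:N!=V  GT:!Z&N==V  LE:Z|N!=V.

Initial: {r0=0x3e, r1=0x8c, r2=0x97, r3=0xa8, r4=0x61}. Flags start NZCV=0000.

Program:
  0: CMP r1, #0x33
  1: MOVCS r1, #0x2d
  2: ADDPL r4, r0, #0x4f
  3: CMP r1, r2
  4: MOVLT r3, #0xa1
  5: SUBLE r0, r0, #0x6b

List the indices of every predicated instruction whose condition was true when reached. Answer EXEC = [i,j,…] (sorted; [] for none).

[0] flags=0011 → (cmp)
[1] flags=0011 CS?T → r1=0x2d
[2] flags=0011 PL?T → r4=0x8d
[3] flags=1001 → (cmp)
[4] flags=1001 LT?F → skip
[5] flags=1001 LE?F → skip

EXEC = [1,2]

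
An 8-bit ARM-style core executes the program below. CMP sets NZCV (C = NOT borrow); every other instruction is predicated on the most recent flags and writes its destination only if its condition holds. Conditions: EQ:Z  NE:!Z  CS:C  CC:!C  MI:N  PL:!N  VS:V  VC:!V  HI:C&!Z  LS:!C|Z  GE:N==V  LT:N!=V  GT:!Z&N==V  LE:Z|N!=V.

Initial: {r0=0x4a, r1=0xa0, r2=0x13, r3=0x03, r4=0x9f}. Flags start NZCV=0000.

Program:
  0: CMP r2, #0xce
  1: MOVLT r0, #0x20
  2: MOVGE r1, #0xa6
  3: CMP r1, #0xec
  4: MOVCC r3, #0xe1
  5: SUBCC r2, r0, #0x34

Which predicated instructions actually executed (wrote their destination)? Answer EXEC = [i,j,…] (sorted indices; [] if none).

EXEC = [2,4,5]

[0] flags=0000 → (cmp)
[1] flags=0000 LT?F → skip
[2] flags=0000 GE?T → r1=0xa6
[3] flags=1000 → (cmp)
[4] flags=1000 CC?T → r3=0xe1
[5] flags=1000 CC?T → r2=0x16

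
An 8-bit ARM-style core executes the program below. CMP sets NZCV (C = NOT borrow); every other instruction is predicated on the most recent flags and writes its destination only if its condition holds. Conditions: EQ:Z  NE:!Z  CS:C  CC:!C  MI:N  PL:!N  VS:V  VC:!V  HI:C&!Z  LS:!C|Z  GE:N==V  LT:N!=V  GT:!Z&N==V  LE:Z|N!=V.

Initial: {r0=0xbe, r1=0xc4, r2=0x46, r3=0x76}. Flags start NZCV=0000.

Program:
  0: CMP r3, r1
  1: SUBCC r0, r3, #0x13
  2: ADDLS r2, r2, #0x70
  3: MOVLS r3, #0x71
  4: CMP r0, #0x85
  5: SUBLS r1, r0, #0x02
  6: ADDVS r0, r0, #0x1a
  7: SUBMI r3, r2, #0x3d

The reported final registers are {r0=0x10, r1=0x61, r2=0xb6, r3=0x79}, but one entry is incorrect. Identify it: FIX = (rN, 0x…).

[0] flags=1001 → (cmp)
[1] flags=1001 CC?T → r0=0x63
[2] flags=1001 LS?T → r2=0xb6
[3] flags=1001 LS?T → r3=0x71
[4] flags=1001 → (cmp)
[5] flags=1001 LS?T → r1=0x61
[6] flags=1001 VS?T → r0=0x7d
[7] flags=1001 MI?T → r3=0x79

FIX = (r0, 0x7d)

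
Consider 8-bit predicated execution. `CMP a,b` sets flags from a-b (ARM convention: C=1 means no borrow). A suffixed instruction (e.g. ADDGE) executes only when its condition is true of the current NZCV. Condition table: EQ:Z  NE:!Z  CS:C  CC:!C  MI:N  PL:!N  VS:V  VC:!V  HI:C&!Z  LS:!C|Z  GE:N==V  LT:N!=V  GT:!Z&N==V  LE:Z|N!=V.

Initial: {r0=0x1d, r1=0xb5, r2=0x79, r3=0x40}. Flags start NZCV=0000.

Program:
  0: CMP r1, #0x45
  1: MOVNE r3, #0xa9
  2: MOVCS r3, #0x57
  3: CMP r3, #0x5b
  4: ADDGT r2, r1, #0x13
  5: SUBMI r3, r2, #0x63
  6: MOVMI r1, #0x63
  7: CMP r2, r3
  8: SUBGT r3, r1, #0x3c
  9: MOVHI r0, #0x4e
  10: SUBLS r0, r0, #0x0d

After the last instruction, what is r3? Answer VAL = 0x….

VAL = 0x27

[0] flags=0011 → (cmp)
[1] flags=0011 NE?T → r3=0xa9
[2] flags=0011 CS?T → r3=0x57
[3] flags=1000 → (cmp)
[4] flags=1000 GT?F → skip
[5] flags=1000 MI?T → r3=0x16
[6] flags=1000 MI?T → r1=0x63
[7] flags=0010 → (cmp)
[8] flags=0010 GT?T → r3=0x27
[9] flags=0010 HI?T → r0=0x4e
[10] flags=0010 LS?F → skip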